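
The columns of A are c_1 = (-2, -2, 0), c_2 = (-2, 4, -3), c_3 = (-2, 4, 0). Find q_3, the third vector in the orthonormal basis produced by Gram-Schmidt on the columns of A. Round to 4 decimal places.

c_1 = (-2, -2, 0); ‖c_1‖ = 2.8284, so q_1 = (-0.7071, -0.7071, 0.0000).
q_1·c_2 = (-0.7071)·(-2) + (-0.7071)·4 + 0.0000·(-3) = -1.4142.
u_2 = c_2 + 1.4142·q_1 = (-3.0000, 3.0000, -3.0000).
‖u_2‖ = 5.1962, so q_2 = (-0.5774, 0.5774, -0.5774).
q_1·c_3 = (-0.7071)·(-2) + (-0.7071)·4 + 0.0000·0 = -1.4142; q_2·c_3 = (-0.5774)·(-2) + 0.5774·4 + (-0.5774)·0 = 3.4641.
u_3 = c_3 + 1.4142·q_1 − 3.4641·q_2 = (-1.0000, 1.0000, 2.0000).
‖u_3‖ = 2.4495, so q_3 = (-0.4082, 0.4082, 0.8165).

q_3 = (-0.4082, 0.4082, 0.8165)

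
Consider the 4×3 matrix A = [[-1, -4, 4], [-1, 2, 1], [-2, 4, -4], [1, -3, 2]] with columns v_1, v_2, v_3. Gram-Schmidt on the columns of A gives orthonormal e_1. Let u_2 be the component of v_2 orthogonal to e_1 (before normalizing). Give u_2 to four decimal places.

u_2 = (-5.2857, 0.7143, 1.4286, -1.7143)

v_1 = (-1, -1, -2, 1); ‖v_1‖ = 2.6458, so e_1 = (-0.3780, -0.3780, -0.7559, 0.3780).
e_1·v_2 = (-0.3780)·(-4) + (-0.3780)·2 + (-0.7559)·4 + 0.3780·(-3) = -3.4017.
u_2 = v_2 + 3.4017·e_1 = (-5.2857, 0.7143, 1.4286, -1.7143).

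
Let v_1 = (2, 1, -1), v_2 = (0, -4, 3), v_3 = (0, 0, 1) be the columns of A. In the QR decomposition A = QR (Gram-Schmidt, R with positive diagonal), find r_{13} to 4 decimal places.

r_{13} = -0.4082

q_1 = v_1/‖v_1‖ = (2, 1, -1)/2.4495 = (0.8165, 0.4082, -0.4082).
r_{13} = q_1·v_3 = -0.4082.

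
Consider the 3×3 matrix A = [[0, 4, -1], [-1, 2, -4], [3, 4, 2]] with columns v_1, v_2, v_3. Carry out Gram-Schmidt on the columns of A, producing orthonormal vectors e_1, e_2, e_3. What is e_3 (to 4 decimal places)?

e_3 = (0.6202, -0.7442, -0.2481)

v_1 = (0, -1, 3); ‖v_1‖ = 3.1623, so e_1 = (0.0000, -0.3162, 0.9487).
e_1·v_2 = 0.0000·4 + (-0.3162)·2 + 0.9487·4 = 3.1623.
u_2 = v_2 − 3.1623·e_1 = (4.0000, 3.0000, 1.0000).
‖u_2‖ = 5.0990, so e_2 = (0.7845, 0.5883, 0.1961).
e_1·v_3 = 0.0000·(-1) + (-0.3162)·(-4) + 0.9487·2 = 3.1623; e_2·v_3 = 0.7845·(-1) + 0.5883·(-4) + 0.1961·2 = -2.7456.
u_3 = v_3 − 3.1623·e_1 + 2.7456·e_2 = (1.1538, -1.3846, -0.4615).
‖u_3‖ = 1.8605, so e_3 = (0.6202, -0.7442, -0.2481).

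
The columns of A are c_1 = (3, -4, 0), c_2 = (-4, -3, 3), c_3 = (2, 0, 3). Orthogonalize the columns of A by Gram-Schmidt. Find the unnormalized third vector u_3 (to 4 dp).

u_3 = (1.3976, 1.0482, 2.9118)

q_1 = c_1/‖c_1‖ = (3, -4, 0)/5.0000 = (0.6000, -0.8000, 0.0000).
r_{12} = q_1·c_2 = 0.0000.
u_2 = c_2 − 0.0000·q_1 = (-4.0000, -3.0000, 3.0000).
‖u_2‖ = 5.8310, so q_2 = (-0.6860, -0.5145, 0.5145).
r_{13} = q_1·c_3 = 1.2000; r_{23} = q_2·c_3 = 0.1715.
u_3 = c_3 − 1.2000·q_1 − 0.1715·q_2 = (1.3976, 1.0482, 2.9118).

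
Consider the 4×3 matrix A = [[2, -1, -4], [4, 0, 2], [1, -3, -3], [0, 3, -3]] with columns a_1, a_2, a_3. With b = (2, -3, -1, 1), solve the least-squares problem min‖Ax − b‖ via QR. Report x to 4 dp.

x = (-0.4456, 0.1823, -0.4228)

a_1 = (2, 4, 1, 0); ‖a_1‖ = 4.5826, so e_1 = (0.4364, 0.8729, 0.2182, 0.0000).
e_1·a_2 = 0.4364·(-1) + 0.8729·0 + 0.2182·(-3) + 0.0000·3 = -1.0911.
u_2 = a_2 + 1.0911·e_1 = (-0.5238, 0.9524, -2.7619, 3.0000).
‖u_2‖ = 4.2201, so e_2 = (-0.1241, 0.2257, -0.6545, 0.7109).
e_1·a_3 = 0.4364·(-4) + 0.8729·2 + 0.2182·(-3) + 0.0000·(-3) = -0.6547; e_2·a_3 = (-0.1241)·(-4) + 0.2257·2 + (-0.6545)·(-3) + 0.7109·(-3) = 0.7786.
u_3 = a_3 + 0.6547·e_1 − 0.7786·e_2 = (-3.6176, 2.3957, -2.3476, -3.5535).
‖u_3‖ = 6.0799, so e_3 = (-0.5950, 0.3940, -0.3861, -0.5845).
Qᵀb = (-1.9640, 0.4401, -2.5705).
Back-substitute: x_3 = -2.5705/6.0799 = -0.4228.
x_2 = (0.4401 − 0.7786·(-0.4228))/4.2201 = 0.1823.
x_1 = (-1.9640 + 1.0911·0.1823 + 0.6547·(-0.4228))/4.5826 = -0.4456.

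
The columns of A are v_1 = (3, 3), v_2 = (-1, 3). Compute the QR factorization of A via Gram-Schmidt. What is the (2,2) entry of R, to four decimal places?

e_1 = v_1/‖v_1‖ = (3, 3)/4.2426 = (0.7071, 0.7071).
r_{12} = e_1·v_2 = 1.4142.
u_2 = v_2 − 1.4142·e_1 = (-2.0000, 2.0000).
r_{22} = ‖u_2‖ = 2.8284.

r_{22} = 2.8284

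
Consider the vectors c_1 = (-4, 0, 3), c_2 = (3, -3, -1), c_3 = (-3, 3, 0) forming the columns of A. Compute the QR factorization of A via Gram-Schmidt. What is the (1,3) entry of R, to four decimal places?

c_1 = (-4, 0, 3); ‖c_1‖ = 5.0000, so e_1 = (-0.8000, 0.0000, 0.6000).
r_{13} = e_1·c_3 = 2.4000.

r_{13} = 2.4000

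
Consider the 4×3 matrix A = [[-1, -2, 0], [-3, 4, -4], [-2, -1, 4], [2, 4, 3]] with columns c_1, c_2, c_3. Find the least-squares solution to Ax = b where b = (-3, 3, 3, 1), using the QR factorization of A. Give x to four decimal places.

c_1 = (-1, -3, -2, 2); ‖c_1‖ = 4.2426, so e_1 = (-0.2357, -0.7071, -0.4714, 0.4714).
e_1·c_2 = (-0.2357)·(-2) + (-0.7071)·4 + (-0.4714)·(-1) + 0.4714·4 = 0.0000.
u_2 = c_2 − 0.0000·e_1 = (-2.0000, 4.0000, -1.0000, 4.0000).
‖u_2‖ = 6.0828, so e_2 = (-0.3288, 0.6576, -0.1644, 0.6576).
e_1·c_3 = (-0.2357)·0 + (-0.7071)·(-4) + (-0.4714)·4 + 0.4714·3 = 2.3570; e_2·c_3 = (-0.3288)·0 + 0.6576·(-4) + (-0.1644)·4 + 0.6576·3 = -1.3152.
u_3 = c_3 − 2.3570·e_1 + 1.3152·e_2 = (0.1231, -1.4685, 4.8949, 2.7538).
‖u_3‖ = 5.8064, so e_3 = (0.0212, -0.2529, 0.8430, 0.4743).
Qᵀb = (-2.3570, 3.1236, 2.1810).
Back-substitute: x_3 = 2.1810/5.8064 = 0.3756.
x_2 = (3.1236 + 1.3152·0.3756)/6.0828 = 0.5947.
x_1 = (-2.3570 − 0.0000·0.5947 − 2.3570·0.3756)/4.2426 = -0.7642.

x = (-0.7642, 0.5947, 0.3756)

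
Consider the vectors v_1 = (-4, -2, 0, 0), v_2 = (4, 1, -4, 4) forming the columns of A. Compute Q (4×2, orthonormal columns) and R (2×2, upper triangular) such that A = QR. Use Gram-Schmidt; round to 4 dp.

v_1 = (-4, -2, 0, 0); ‖v_1‖ = 4.4721, so q_1 = (-0.8944, -0.4472, 0.0000, 0.0000).
q_1·v_2 = (-0.8944)·4 + (-0.4472)·1 + 0.0000·(-4) + 0.0000·4 = -4.0249.
u_2 = v_2 + 4.0249·q_1 = (0.4000, -0.8000, -4.0000, 4.0000).
‖u_2‖ = 5.7271, so q_2 = (0.0698, -0.1397, -0.6984, 0.6984).

Q = [[-0.8944, 0.0698], [-0.4472, -0.1397], [0.0000, -0.6984], [0.0000, 0.6984]], R = [[4.4721, -4.0249], [0.0000, 5.7271]]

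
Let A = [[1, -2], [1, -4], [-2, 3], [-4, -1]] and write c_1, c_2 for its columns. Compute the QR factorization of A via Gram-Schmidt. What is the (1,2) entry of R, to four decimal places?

q_1 = c_1/‖c_1‖ = (1, 1, -2, -4)/4.6904 = (0.2132, 0.2132, -0.4264, -0.8528).
r_{12} = q_1·c_2 = -1.7056.

r_{12} = -1.7056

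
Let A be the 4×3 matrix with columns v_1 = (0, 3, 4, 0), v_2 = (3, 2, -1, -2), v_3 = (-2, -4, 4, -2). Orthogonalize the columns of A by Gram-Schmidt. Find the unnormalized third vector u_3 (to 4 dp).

u_3 = (0.4081, -3.0673, 2.3004, -3.6054)

q_1 = v_1/‖v_1‖ = (0, 3, 4, 0)/5.0000 = (0.0000, 0.6000, 0.8000, 0.0000).
r_{12} = q_1·v_2 = 0.4000.
u_2 = v_2 − 0.4000·q_1 = (3.0000, 1.7600, -1.3200, -2.0000).
‖u_2‖ = 4.2237, so q_2 = (0.7103, 0.4167, -0.3125, -0.4735).
r_{13} = q_1·v_3 = 0.8000; r_{23} = q_2·v_3 = -3.3904.
u_3 = v_3 − 0.8000·q_1 + 3.3904·q_2 = (0.4081, -3.0673, 2.3004, -3.6054).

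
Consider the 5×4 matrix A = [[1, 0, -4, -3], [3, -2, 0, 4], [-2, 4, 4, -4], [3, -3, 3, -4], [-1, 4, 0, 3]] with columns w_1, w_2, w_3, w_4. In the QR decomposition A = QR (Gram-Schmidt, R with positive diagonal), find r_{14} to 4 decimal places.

e_1 = w_1/‖w_1‖ = (1, 3, -2, 3, -1)/4.8990 = (0.2041, 0.6124, -0.4082, 0.6124, -0.2041).
r_{14} = e_1·w_4 = 0.4082.

r_{14} = 0.4082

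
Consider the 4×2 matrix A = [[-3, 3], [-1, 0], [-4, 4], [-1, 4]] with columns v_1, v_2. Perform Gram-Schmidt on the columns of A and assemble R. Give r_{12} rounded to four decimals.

v_1 = (-3, -1, -4, -1); ‖v_1‖ = 5.1962, so e_1 = (-0.5774, -0.1925, -0.7698, -0.1925).
r_{12} = e_1·v_2 = -5.5811.

r_{12} = -5.5811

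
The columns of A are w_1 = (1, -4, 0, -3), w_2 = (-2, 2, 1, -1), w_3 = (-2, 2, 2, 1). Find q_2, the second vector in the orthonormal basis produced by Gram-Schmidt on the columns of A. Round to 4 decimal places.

q_2 = (-0.6076, 0.3240, 0.3510, -0.6346)

w_1 = (1, -4, 0, -3); ‖w_1‖ = 5.0990, so q_1 = (0.1961, -0.7845, 0.0000, -0.5883).
q_1·w_2 = 0.1961·(-2) + (-0.7845)·2 + 0.0000·1 + (-0.5883)·(-1) = -1.3728.
u_2 = w_2 + 1.3728·q_1 = (-1.7308, 0.9231, 1.0000, -1.8077).
‖u_2‖ = 2.8488, so q_2 = (-0.6076, 0.3240, 0.3510, -0.6346).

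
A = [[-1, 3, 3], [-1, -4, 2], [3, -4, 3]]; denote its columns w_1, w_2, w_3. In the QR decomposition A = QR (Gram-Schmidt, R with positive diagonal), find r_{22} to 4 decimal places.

r_{22} = 5.4772

q_1 = w_1/‖w_1‖ = (-1, -1, 3)/3.3166 = (-0.3015, -0.3015, 0.9045).
r_{12} = q_1·w_2 = -3.3166.
u_2 = w_2 + 3.3166·q_1 = (2.0000, -5.0000, -1.0000).
r_{22} = ‖u_2‖ = 5.4772.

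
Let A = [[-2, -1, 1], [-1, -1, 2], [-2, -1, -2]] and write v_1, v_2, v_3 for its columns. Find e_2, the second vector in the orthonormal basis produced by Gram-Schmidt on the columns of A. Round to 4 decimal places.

e_2 = (0.2357, -0.9428, 0.2357)

v_1 = (-2, -1, -2); ‖v_1‖ = 3.0000, so e_1 = (-0.6667, -0.3333, -0.6667).
e_1·v_2 = (-0.6667)·(-1) + (-0.3333)·(-1) + (-0.6667)·(-1) = 1.6667.
u_2 = v_2 − 1.6667·e_1 = (0.1111, -0.4444, 0.1111).
‖u_2‖ = 0.4714, so e_2 = (0.2357, -0.9428, 0.2357).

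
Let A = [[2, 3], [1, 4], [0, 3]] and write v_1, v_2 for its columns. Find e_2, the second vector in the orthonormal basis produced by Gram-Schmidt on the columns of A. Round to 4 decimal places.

v_1 = (2, 1, 0); ‖v_1‖ = 2.2361, so e_1 = (0.8944, 0.4472, 0.0000).
e_1·v_2 = 0.8944·3 + 0.4472·4 + 0.0000·3 = 4.4721.
u_2 = v_2 − 4.4721·e_1 = (-1.0000, 2.0000, 3.0000).
‖u_2‖ = 3.7417, so e_2 = (-0.2673, 0.5345, 0.8018).

e_2 = (-0.2673, 0.5345, 0.8018)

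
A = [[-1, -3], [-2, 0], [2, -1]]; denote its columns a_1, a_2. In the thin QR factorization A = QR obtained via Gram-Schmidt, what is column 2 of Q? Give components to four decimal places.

a_1 = (-1, -2, 2); ‖a_1‖ = 3.0000, so q_1 = (-0.3333, -0.6667, 0.6667).
q_1·a_2 = (-0.3333)·(-3) + (-0.6667)·0 + 0.6667·(-1) = 0.3333.
u_2 = a_2 − 0.3333·q_1 = (-2.8889, 0.2222, -1.2222).
‖u_2‖ = 3.1447, so q_2 = (-0.9187, 0.0707, -0.3887).

q_2 = (-0.9187, 0.0707, -0.3887)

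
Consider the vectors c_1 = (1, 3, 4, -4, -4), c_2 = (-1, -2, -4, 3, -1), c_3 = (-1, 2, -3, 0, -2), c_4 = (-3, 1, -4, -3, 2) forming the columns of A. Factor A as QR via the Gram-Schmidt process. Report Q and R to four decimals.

c_1 = (1, 3, 4, -4, -4); ‖c_1‖ = 7.6158, so q_1 = (0.1313, 0.3939, 0.5252, -0.5252, -0.5252).
q_1·c_2 = 0.1313·(-1) + 0.3939·(-2) + 0.5252·(-4) + (-0.5252)·3 + (-0.5252)·(-1) = -4.0705.
u_2 = c_2 + 4.0705·q_1 = (-0.4655, -0.3966, -1.8621, 0.8621, -3.1379).
‖u_2‖ = 3.7988, so q_2 = (-0.1225, -0.1044, -0.4902, 0.2269, -0.8260).
q_1·c_3 = 0.1313·(-1) + 0.3939·2 + 0.5252·(-3) + (-0.5252)·0 + (-0.5252)·(-2) = 0.1313; q_2·c_3 = (-0.1225)·(-1) + (-0.1044)·2 + (-0.4902)·(-3) + 0.2269·0 + (-0.8260)·(-2) = 3.0363.
u_3 = c_3 − 0.1313·q_1 − 3.0363·q_2 = (-0.6452, 2.2652, -1.5806, -0.6201, 0.5771).
‖u_3‖ = 2.9603, so q_3 = (-0.2179, 0.7652, -0.5339, -0.2095, 0.1949).
q_1·c_4 = 0.1313·(-3) + 0.3939·1 + 0.5252·(-4) + (-0.5252)·(-3) + (-0.5252)·2 = -1.5757; q_2·c_4 = (-0.1225)·(-3) + (-0.1044)·1 + (-0.4902)·(-4) + 0.2269·(-3) + (-0.8260)·2 = -0.1089; q_3·c_4 = (-0.2179)·(-3) + 0.7652·1 + (-0.5339)·(-4) + (-0.2095)·(-3) + 0.1949·2 = 4.5730.
u_4 = c_4 + 1.5757·q_1 + 0.1089·q_2 − 4.5730·q_3 = (-1.8098, -1.8900, -0.7840, -2.8450, 0.1910).
‖u_4‖ = 3.9488, so q_4 = (-0.4583, -0.4786, -0.1986, -0.7205, 0.0484).

Q = [[0.1313, -0.1225, -0.2179, -0.4583], [0.3939, -0.1044, 0.7652, -0.4786], [0.5252, -0.4902, -0.5339, -0.1986], [-0.5252, 0.2269, -0.2095, -0.7205], [-0.5252, -0.8260, 0.1949, 0.0484]], R = [[7.6158, -4.0705, 0.1313, -1.5757], [0.0000, 3.7988, 3.0363, -0.1089], [0.0000, 0.0000, 2.9603, 4.5730], [0.0000, 0.0000, 0.0000, 3.9488]]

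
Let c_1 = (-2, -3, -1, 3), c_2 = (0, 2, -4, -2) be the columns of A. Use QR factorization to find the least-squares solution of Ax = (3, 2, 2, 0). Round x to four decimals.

c_1 = (-2, -3, -1, 3); ‖c_1‖ = 4.7958, so q_1 = (-0.4170, -0.6255, -0.2085, 0.6255).
q_1·c_2 = (-0.4170)·0 + (-0.6255)·2 + (-0.2085)·(-4) + 0.6255·(-2) = -1.6681.
u_2 = c_2 + 1.6681·q_1 = (-0.6957, 0.9565, -4.3478, -0.9565).
‖u_2‖ = 4.6062, so q_2 = (-0.1510, 0.2077, -0.9439, -0.2077).
Qᵀb = (-2.9192, -1.9256).
Back-substitute: x_2 = -1.9256/4.6062 = -0.4180.
x_1 = (-2.9192 + 1.6681·(-0.4180))/4.7958 = -0.7541.

x = (-0.7541, -0.4180)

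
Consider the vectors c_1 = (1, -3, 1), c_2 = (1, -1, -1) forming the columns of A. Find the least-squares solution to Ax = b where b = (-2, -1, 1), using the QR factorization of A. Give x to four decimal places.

x = (0.5000, -1.1667)

c_1 = (1, -3, 1); ‖c_1‖ = 3.3166, so q_1 = (0.3015, -0.9045, 0.3015).
q_1·c_2 = 0.3015·1 + (-0.9045)·(-1) + 0.3015·(-1) = 0.9045.
u_2 = c_2 − 0.9045·q_1 = (0.7273, -0.1818, -1.2727).
‖u_2‖ = 1.4771, so q_2 = (0.4924, -0.1231, -0.8616).
Qᵀb = (0.6030, -1.7233).
Back-substitute: x_2 = -1.7233/1.4771 = -1.1667.
x_1 = (0.6030 − 0.9045·(-1.1667))/3.3166 = 0.5000.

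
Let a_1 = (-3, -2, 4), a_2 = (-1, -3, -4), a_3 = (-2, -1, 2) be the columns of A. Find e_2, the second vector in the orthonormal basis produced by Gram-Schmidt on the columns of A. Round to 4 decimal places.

e_2 = (-0.3497, -0.7064, -0.6154)

e_1 = a_1/‖a_1‖ = (-3, -2, 4)/5.3852 = (-0.5571, -0.3714, 0.7428).
r_{12} = e_1·a_2 = -1.2999.
u_2 = a_2 + 1.2999·e_1 = (-1.7241, -3.4828, -3.0345).
‖u_2‖ = 4.9306, so e_2 = (-0.3497, -0.7064, -0.6154).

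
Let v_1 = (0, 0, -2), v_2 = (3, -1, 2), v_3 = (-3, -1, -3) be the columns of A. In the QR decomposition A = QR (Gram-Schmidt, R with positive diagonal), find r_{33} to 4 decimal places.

v_1 = (0, 0, -2); ‖v_1‖ = 2.0000, so q_1 = (0.0000, 0.0000, -1.0000).
q_1·v_2 = 0.0000·3 + 0.0000·(-1) + (-1.0000)·2 = -2.0000.
u_2 = v_2 + 2.0000·q_1 = (3.0000, -1.0000, 0.0000).
‖u_2‖ = 3.1623, so q_2 = (0.9487, -0.3162, 0.0000).
q_1·v_3 = 0.0000·(-3) + 0.0000·(-1) + (-1.0000)·(-3) = 3.0000; q_2·v_3 = 0.9487·(-3) + (-0.3162)·(-1) + 0.0000·(-3) = -2.5298.
u_3 = v_3 − 3.0000·q_1 + 2.5298·q_2 = (-0.6000, -1.8000, 0.0000).
r_{33} = ‖u_3‖ = 1.8974.

r_{33} = 1.8974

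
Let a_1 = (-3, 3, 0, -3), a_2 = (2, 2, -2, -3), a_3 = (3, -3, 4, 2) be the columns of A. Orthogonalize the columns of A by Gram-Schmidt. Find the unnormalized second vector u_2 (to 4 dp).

u_2 = (3.0000, 1.0000, -2.0000, -2.0000)

a_1 = (-3, 3, 0, -3); ‖a_1‖ = 5.1962, so q_1 = (-0.5774, 0.5774, 0.0000, -0.5774).
q_1·a_2 = (-0.5774)·2 + 0.5774·2 + 0.0000·(-2) + (-0.5774)·(-3) = 1.7321.
u_2 = a_2 − 1.7321·q_1 = (3.0000, 1.0000, -2.0000, -2.0000).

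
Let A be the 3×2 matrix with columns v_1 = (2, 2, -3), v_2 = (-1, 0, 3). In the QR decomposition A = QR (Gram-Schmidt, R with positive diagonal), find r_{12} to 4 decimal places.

v_1 = (2, 2, -3); ‖v_1‖ = 4.1231, so q_1 = (0.4851, 0.4851, -0.7276).
r_{12} = q_1·v_2 = -2.6679.

r_{12} = -2.6679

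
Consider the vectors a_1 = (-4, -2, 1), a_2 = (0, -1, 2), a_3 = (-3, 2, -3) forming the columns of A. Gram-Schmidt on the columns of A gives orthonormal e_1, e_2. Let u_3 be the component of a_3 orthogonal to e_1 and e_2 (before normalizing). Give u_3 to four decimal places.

u_3 = (-0.4382, 1.1685, 0.5843)

a_1 = (-4, -2, 1); ‖a_1‖ = 4.5826, so e_1 = (-0.8729, -0.4364, 0.2182).
e_1·a_2 = (-0.8729)·0 + (-0.4364)·(-1) + 0.2182·2 = 0.8729.
u_2 = a_2 − 0.8729·e_1 = (0.7619, -0.6190, 1.8095).
‖u_2‖ = 2.0587, so e_2 = (0.3701, -0.3007, 0.8790).
e_1·a_3 = (-0.8729)·(-3) + (-0.4364)·2 + 0.2182·(-3) = 1.0911; e_2·a_3 = 0.3701·(-3) + (-0.3007)·2 + 0.8790·(-3) = -4.3486.
u_3 = a_3 − 1.0911·e_1 + 4.3486·e_2 = (-0.4382, 1.1685, 0.5843).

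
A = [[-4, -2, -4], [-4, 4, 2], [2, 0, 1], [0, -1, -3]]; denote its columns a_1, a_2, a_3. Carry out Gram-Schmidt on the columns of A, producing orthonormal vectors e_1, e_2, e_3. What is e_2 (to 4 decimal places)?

e_2 = (-0.6589, 0.7096, 0.1014, -0.2281)

a_1 = (-4, -4, 2, 0); ‖a_1‖ = 6.0000, so e_1 = (-0.6667, -0.6667, 0.3333, 0.0000).
e_1·a_2 = (-0.6667)·(-2) + (-0.6667)·4 + 0.3333·0 + 0.0000·(-1) = -1.3333.
u_2 = a_2 + 1.3333·e_1 = (-2.8889, 3.1111, 0.4444, -1.0000).
‖u_2‖ = 4.3843, so e_2 = (-0.6589, 0.7096, 0.1014, -0.2281).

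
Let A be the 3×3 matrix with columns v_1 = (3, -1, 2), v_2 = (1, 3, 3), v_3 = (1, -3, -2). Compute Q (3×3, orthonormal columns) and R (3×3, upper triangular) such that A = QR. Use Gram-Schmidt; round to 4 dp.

Q = [[0.8018, -0.0705, 0.5934], [-0.2673, 0.8459, 0.4616], [0.5345, 0.5287, -0.6594]], R = [[3.7417, 1.6036, 0.5345], [0.0000, 4.0532, -3.6655], [0.0000, 0.0000, 0.5275]]

v_1 = (3, -1, 2); ‖v_1‖ = 3.7417, so e_1 = (0.8018, -0.2673, 0.5345).
e_1·v_2 = 0.8018·1 + (-0.2673)·3 + 0.5345·3 = 1.6036.
u_2 = v_2 − 1.6036·e_1 = (-0.2857, 3.4286, 2.1429).
‖u_2‖ = 4.0532, so e_2 = (-0.0705, 0.8459, 0.5287).
e_1·v_3 = 0.8018·1 + (-0.2673)·(-3) + 0.5345·(-2) = 0.5345; e_2·v_3 = (-0.0705)·1 + 0.8459·(-3) + 0.5287·(-2) = -3.6655.
u_3 = v_3 − 0.5345·e_1 + 3.6655·e_2 = (0.3130, 0.2435, -0.3478).
‖u_3‖ = 0.5275, so e_3 = (0.5934, 0.4616, -0.6594).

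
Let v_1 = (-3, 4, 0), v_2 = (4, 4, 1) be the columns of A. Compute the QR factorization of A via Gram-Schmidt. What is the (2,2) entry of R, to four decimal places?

v_1 = (-3, 4, 0); ‖v_1‖ = 5.0000, so e_1 = (-0.6000, 0.8000, 0.0000).
e_1·v_2 = (-0.6000)·4 + 0.8000·4 + 0.0000·1 = 0.8000.
u_2 = v_2 − 0.8000·e_1 = (4.4800, 3.3600, 1.0000).
r_{22} = ‖u_2‖ = 5.6886.

r_{22} = 5.6886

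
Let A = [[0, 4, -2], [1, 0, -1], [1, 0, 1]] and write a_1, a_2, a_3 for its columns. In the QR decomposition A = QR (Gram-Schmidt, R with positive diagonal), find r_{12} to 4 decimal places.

r_{12} = 0.0000

a_1 = (0, 1, 1); ‖a_1‖ = 1.4142, so q_1 = (0.0000, 0.7071, 0.7071).
r_{12} = q_1·a_2 = 0.0000.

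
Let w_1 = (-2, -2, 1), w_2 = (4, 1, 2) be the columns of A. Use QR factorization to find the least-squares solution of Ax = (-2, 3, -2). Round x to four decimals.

x = (-1.2480, -0.9040)

e_1 = w_1/‖w_1‖ = (-2, -2, 1)/3.0000 = (-0.6667, -0.6667, 0.3333).
r_{12} = e_1·w_2 = -2.6667.
u_2 = w_2 + 2.6667·e_1 = (2.2222, -0.7778, 2.8889).
‖u_2‖ = 3.7268, so e_2 = (0.5963, -0.2087, 0.7752).
Qᵀb = (-1.3333, -3.3690).
Back-substitute: x_2 = -3.3690/3.7268 = -0.9040.
x_1 = (-1.3333 + 2.6667·(-0.9040))/3.0000 = -1.2480.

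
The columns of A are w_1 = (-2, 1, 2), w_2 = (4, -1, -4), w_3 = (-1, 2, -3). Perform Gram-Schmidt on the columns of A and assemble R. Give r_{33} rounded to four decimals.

r_{33} = 2.8284

w_1 = (-2, 1, 2); ‖w_1‖ = 3.0000, so q_1 = (-0.6667, 0.3333, 0.6667).
q_1·w_2 = (-0.6667)·4 + 0.3333·(-1) + 0.6667·(-4) = -5.6667.
u_2 = w_2 + 5.6667·q_1 = (0.2222, 0.8889, -0.2222).
‖u_2‖ = 0.9428, so q_2 = (0.2357, 0.9428, -0.2357).
q_1·w_3 = (-0.6667)·(-1) + 0.3333·2 + 0.6667·(-3) = -0.6667; q_2·w_3 = 0.2357·(-1) + 0.9428·2 + (-0.2357)·(-3) = 2.3570.
u_3 = w_3 + 0.6667·q_1 − 2.3570·q_2 = (-2.0000, 0.0000, -2.0000).
r_{33} = ‖u_3‖ = 2.8284.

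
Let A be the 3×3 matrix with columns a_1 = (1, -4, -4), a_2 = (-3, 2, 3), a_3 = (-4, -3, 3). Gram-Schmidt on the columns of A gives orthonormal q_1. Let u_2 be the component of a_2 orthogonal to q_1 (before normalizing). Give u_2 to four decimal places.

q_1 = a_1/‖a_1‖ = (1, -4, -4)/5.7446 = (0.1741, -0.6963, -0.6963).
r_{12} = q_1·a_2 = -4.0038.
u_2 = a_2 + 4.0038·q_1 = (-2.3030, -0.7879, 0.2121).

u_2 = (-2.3030, -0.7879, 0.2121)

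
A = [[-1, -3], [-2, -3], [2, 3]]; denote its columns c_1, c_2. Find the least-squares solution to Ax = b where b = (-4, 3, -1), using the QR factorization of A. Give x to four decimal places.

x = (-6.0000, 3.3333)

c_1 = (-1, -2, 2); ‖c_1‖ = 3.0000, so q_1 = (-0.3333, -0.6667, 0.6667).
q_1·c_2 = (-0.3333)·(-3) + (-0.6667)·(-3) + 0.6667·3 = 5.0000.
u_2 = c_2 − 5.0000·q_1 = (-1.3333, 0.3333, -0.3333).
‖u_2‖ = 1.4142, so q_2 = (-0.9428, 0.2357, -0.2357).
Qᵀb = (-1.3333, 4.7140).
Back-substitute: x_2 = 4.7140/1.4142 = 3.3333.
x_1 = (-1.3333 − 5.0000·3.3333)/3.0000 = -6.0000.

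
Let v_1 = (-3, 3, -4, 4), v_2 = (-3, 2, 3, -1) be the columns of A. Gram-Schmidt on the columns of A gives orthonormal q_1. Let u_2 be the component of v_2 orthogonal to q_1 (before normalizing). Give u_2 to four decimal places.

v_1 = (-3, 3, -4, 4); ‖v_1‖ = 7.0711, so q_1 = (-0.4243, 0.4243, -0.5657, 0.5657).
q_1·v_2 = (-0.4243)·(-3) + 0.4243·2 + (-0.5657)·3 + 0.5657·(-1) = -0.1414.
u_2 = v_2 + 0.1414·q_1 = (-3.0600, 2.0600, 2.9200, -0.9200).

u_2 = (-3.0600, 2.0600, 2.9200, -0.9200)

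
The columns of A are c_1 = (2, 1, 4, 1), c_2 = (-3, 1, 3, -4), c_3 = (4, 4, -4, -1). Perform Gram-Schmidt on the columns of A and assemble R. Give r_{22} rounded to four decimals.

r_{22} = 5.8814

e_1 = c_1/‖c_1‖ = (2, 1, 4, 1)/4.6904 = (0.4264, 0.2132, 0.8528, 0.2132).
r_{12} = e_1·c_2 = 0.6396.
u_2 = c_2 − 0.6396·e_1 = (-3.2727, 0.8636, 2.4545, -4.1364).
r_{22} = ‖u_2‖ = 5.8814.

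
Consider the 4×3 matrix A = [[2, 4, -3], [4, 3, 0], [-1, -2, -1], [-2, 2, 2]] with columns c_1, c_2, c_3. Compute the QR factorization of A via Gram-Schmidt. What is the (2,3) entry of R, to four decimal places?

r_{23} = 0.1072

c_1 = (2, 4, -1, -2); ‖c_1‖ = 5.0000, so q_1 = (0.4000, 0.8000, -0.2000, -0.4000).
q_1·c_2 = 0.4000·4 + 0.8000·3 + (-0.2000)·(-2) + (-0.4000)·2 = 3.6000.
u_2 = c_2 − 3.6000·q_1 = (2.5600, 0.1200, -1.2800, 3.4400).
‖u_2‖ = 4.4766, so q_2 = (0.5719, 0.0268, -0.2859, 0.7684).
r_{23} = q_2·c_3 = 0.1072.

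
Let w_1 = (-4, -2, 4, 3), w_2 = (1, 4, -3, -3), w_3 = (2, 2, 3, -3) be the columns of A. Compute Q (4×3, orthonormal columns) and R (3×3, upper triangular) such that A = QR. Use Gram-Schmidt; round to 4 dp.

w_1 = (-4, -2, 4, 3); ‖w_1‖ = 6.7082, so e_1 = (-0.5963, -0.2981, 0.5963, 0.4472).
e_1·w_2 = (-0.5963)·1 + (-0.2981)·4 + 0.5963·(-3) + 0.4472·(-3) = -4.9193.
u_2 = w_2 + 4.9193·e_1 = (-1.9333, 2.5333, -0.0667, -0.8000).
‖u_2‖ = 3.2863, so e_2 = (-0.5883, 0.7709, -0.0203, -0.2434).
e_1·w_3 = (-0.5963)·2 + (-0.2981)·2 + 0.5963·3 + 0.4472·(-3) = -1.3416; e_2·w_3 = (-0.5883)·2 + 0.7709·2 + (-0.0203)·3 + (-0.2434)·(-3) = 1.0346.
u_3 = w_3 + 1.3416·e_1 − 1.0346·e_2 = (1.8086, 0.8025, 3.8210, -2.1481).
‖u_3‖ = 4.8093, so e_3 = (0.3761, 0.1669, 0.7945, -0.4467).

Q = [[-0.5963, -0.5883, 0.3761], [-0.2981, 0.7709, 0.1669], [0.5963, -0.0203, 0.7945], [0.4472, -0.2434, -0.4467]], R = [[6.7082, -4.9193, -1.3416], [0.0000, 3.2863, 1.0346], [0.0000, 0.0000, 4.8093]]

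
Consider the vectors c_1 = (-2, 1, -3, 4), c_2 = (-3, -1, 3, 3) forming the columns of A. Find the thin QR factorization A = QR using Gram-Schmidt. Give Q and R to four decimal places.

Q = [[-0.3651, -0.4850], [0.1826, -0.2491], [-0.5477, 0.7472], [0.7303, 0.3801]], R = [[5.4772, 1.4606], [0.0000, 5.0859]]

c_1 = (-2, 1, -3, 4); ‖c_1‖ = 5.4772, so q_1 = (-0.3651, 0.1826, -0.5477, 0.7303).
q_1·c_2 = (-0.3651)·(-3) + 0.1826·(-1) + (-0.5477)·3 + 0.7303·3 = 1.4606.
u_2 = c_2 − 1.4606·q_1 = (-2.4667, -1.2667, 3.8000, 1.9333).
‖u_2‖ = 5.0859, so q_2 = (-0.4850, -0.2491, 0.7472, 0.3801).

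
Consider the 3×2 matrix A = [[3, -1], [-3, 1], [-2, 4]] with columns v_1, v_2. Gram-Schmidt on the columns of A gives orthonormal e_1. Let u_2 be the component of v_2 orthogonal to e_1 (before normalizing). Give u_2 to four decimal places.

u_2 = (0.9091, -0.9091, 2.7273)

v_1 = (3, -3, -2); ‖v_1‖ = 4.6904, so e_1 = (0.6396, -0.6396, -0.4264).
e_1·v_2 = 0.6396·(-1) + (-0.6396)·1 + (-0.4264)·4 = -2.9848.
u_2 = v_2 + 2.9848·e_1 = (0.9091, -0.9091, 2.7273).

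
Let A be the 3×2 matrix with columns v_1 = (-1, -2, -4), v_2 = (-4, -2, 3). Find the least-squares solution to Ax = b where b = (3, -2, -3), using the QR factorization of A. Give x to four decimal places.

x = (0.5211, -0.5143)

q_1 = v_1/‖v_1‖ = (-1, -2, -4)/4.5826 = (-0.2182, -0.4364, -0.8729).
r_{12} = q_1·v_2 = -0.8729.
u_2 = v_2 + 0.8729·q_1 = (-4.1905, -2.3810, 2.2381).
‖u_2‖ = 5.3140, so q_2 = (-0.7886, -0.4481, 0.4212).
Qᵀb = (2.8368, -2.7331).
Back-substitute: x_2 = -2.7331/5.3140 = -0.5143.
x_1 = (2.8368 + 0.8729·(-0.5143))/4.5826 = 0.5211.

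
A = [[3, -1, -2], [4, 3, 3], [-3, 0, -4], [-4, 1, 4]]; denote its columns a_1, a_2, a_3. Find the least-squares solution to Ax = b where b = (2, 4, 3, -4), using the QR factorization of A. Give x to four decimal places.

x = (0.4434, 1.7909, -1.0611)

q_1 = a_1/‖a_1‖ = (3, 4, -3, -4)/7.0711 = (0.4243, 0.5657, -0.4243, -0.5657).
r_{12} = q_1·a_2 = 0.7071.
u_2 = a_2 − 0.7071·q_1 = (-1.3000, 2.6000, 0.3000, 1.4000).
‖u_2‖ = 3.2404, so q_2 = (-0.4012, 0.8024, 0.0926, 0.4320).
r_{13} = q_1·a_3 = 0.2828; r_{23} = q_2·a_3 = 4.5674.
u_3 = a_3 − 0.2828·q_1 − 4.5674·q_2 = (-0.2876, -0.8248, -4.3029, 2.1867).
‖u_3‖ = 4.9050, so q_3 = (-0.0586, -0.1681, -0.8772, 0.4458).
Qᵀb = (4.1012, 0.9567, -5.2048).
Back-substitute: x_3 = -5.2048/4.9050 = -1.0611.
x_2 = (0.9567 − 4.5674·(-1.0611))/3.2404 = 1.7909.
x_1 = (4.1012 − 0.7071·1.7909 − 0.2828·(-1.0611))/7.0711 = 0.4434.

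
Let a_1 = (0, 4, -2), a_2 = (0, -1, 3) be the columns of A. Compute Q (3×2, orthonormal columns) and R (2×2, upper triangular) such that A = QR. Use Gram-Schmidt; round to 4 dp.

Q = [[0.0000, 0.0000], [0.8944, 0.4472], [-0.4472, 0.8944]], R = [[4.4721, -2.2361], [0.0000, 2.2361]]

a_1 = (0, 4, -2); ‖a_1‖ = 4.4721, so q_1 = (0.0000, 0.8944, -0.4472).
q_1·a_2 = 0.0000·0 + 0.8944·(-1) + (-0.4472)·3 = -2.2361.
u_2 = a_2 + 2.2361·q_1 = (0.0000, 1.0000, 2.0000).
‖u_2‖ = 2.2361, so q_2 = (0.0000, 0.4472, 0.8944).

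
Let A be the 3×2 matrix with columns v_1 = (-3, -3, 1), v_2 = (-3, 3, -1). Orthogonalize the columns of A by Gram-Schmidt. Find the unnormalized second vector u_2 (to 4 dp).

u_2 = (-3.1579, 2.8421, -0.9474)

e_1 = v_1/‖v_1‖ = (-3, -3, 1)/4.3589 = (-0.6882, -0.6882, 0.2294).
r_{12} = e_1·v_2 = -0.2294.
u_2 = v_2 + 0.2294·e_1 = (-3.1579, 2.8421, -0.9474).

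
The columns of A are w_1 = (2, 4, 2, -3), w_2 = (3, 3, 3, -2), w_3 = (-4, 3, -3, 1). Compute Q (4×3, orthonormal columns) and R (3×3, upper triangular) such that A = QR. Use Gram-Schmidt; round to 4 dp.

Q = [[0.3482, 0.6121, -0.2183], [0.6963, -0.3296, 0.6218], [0.3482, 0.6121, 0.0939], [-0.5222, 0.3767, 0.7462]], R = [[5.7446, 5.2223, -0.8704], [0.0000, 1.9306, -4.8972], [0.0000, 0.0000, 3.2031]]

q_1 = w_1/‖w_1‖ = (2, 4, 2, -3)/5.7446 = (0.3482, 0.6963, 0.3482, -0.5222).
r_{12} = q_1·w_2 = 5.2223.
u_2 = w_2 − 5.2223·q_1 = (1.1818, -0.6364, 1.1818, 0.7273).
‖u_2‖ = 1.9306, so q_2 = (0.6121, -0.3296, 0.6121, 0.3767).
r_{13} = q_1·w_3 = -0.8704; r_{23} = q_2·w_3 = -4.8972.
u_3 = w_3 + 0.8704·q_1 + 4.8972·q_2 = (-0.6992, 1.9919, 0.3008, 2.3902).
‖u_3‖ = 3.2031, so q_3 = (-0.2183, 0.6218, 0.0939, 0.7462).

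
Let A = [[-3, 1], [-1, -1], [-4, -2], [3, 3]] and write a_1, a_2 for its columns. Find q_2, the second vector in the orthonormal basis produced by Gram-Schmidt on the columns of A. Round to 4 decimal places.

q_1 = a_1/‖a_1‖ = (-3, -1, -4, 3)/5.9161 = (-0.5071, -0.1690, -0.6761, 0.5071).
r_{12} = q_1·a_2 = 2.5355.
u_2 = a_2 − 2.5355·q_1 = (2.2857, -0.5714, -0.2857, 1.7143).
‖u_2‖ = 2.9277, so q_2 = (0.7807, -0.1952, -0.0976, 0.5855).

q_2 = (0.7807, -0.1952, -0.0976, 0.5855)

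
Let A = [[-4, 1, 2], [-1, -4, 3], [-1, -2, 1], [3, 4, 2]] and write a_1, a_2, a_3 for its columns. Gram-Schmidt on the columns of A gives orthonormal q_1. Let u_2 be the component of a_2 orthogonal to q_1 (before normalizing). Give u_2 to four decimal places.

u_2 = (3.0741, -3.4815, -1.4815, 2.4444)

a_1 = (-4, -1, -1, 3); ‖a_1‖ = 5.1962, so q_1 = (-0.7698, -0.1925, -0.1925, 0.5774).
q_1·a_2 = (-0.7698)·1 + (-0.1925)·(-4) + (-0.1925)·(-2) + 0.5774·4 = 2.6943.
u_2 = a_2 − 2.6943·q_1 = (3.0741, -3.4815, -1.4815, 2.4444).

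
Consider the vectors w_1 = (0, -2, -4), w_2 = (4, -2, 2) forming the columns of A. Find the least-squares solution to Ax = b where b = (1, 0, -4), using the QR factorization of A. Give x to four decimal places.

e_1 = w_1/‖w_1‖ = (0, -2, -4)/4.4721 = (0.0000, -0.4472, -0.8944).
r_{12} = e_1·w_2 = -0.8944.
u_2 = w_2 + 0.8944·e_1 = (4.0000, -2.4000, 1.2000).
‖u_2‖ = 4.8166, so e_2 = (0.8305, -0.4983, 0.2491).
Qᵀb = (3.5777, -0.1661).
Back-substitute: x_2 = -0.1661/4.8166 = -0.0345.
x_1 = (3.5777 + 0.8944·(-0.0345))/4.4721 = 0.7931.

x = (0.7931, -0.0345)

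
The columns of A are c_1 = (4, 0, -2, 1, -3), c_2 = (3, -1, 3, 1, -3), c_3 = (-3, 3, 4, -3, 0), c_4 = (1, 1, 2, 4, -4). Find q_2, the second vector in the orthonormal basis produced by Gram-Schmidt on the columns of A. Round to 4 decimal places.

q_2 = (0.1916, -0.2210, 0.8989, 0.1032, -0.3095)

q_1 = c_1/‖c_1‖ = (4, 0, -2, 1, -3)/5.4772 = (0.7303, 0.0000, -0.3651, 0.1826, -0.5477).
r_{12} = q_1·c_2 = 2.9212.
u_2 = c_2 − 2.9212·q_1 = (0.8667, -1.0000, 4.0667, 0.4667, -1.4000).
‖u_2‖ = 4.5240, so q_2 = (0.1916, -0.2210, 0.8989, 0.1032, -0.3095).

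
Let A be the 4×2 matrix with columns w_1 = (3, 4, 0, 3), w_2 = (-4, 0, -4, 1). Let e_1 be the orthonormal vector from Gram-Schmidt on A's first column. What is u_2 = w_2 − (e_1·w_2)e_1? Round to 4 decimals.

u_2 = (-3.2059, 1.0588, -4.0000, 1.7941)

w_1 = (3, 4, 0, 3); ‖w_1‖ = 5.8310, so e_1 = (0.5145, 0.6860, 0.0000, 0.5145).
e_1·w_2 = 0.5145·(-4) + 0.6860·0 + 0.0000·(-4) + 0.5145·1 = -1.5435.
u_2 = w_2 + 1.5435·e_1 = (-3.2059, 1.0588, -4.0000, 1.7941).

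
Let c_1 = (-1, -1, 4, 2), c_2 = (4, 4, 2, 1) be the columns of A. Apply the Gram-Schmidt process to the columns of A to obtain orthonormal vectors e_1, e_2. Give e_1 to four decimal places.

e_1 = (-0.2132, -0.2132, 0.8528, 0.4264)

c_1 = (-1, -1, 4, 2); ‖c_1‖ = 4.6904, so e_1 = (-0.2132, -0.2132, 0.8528, 0.4264).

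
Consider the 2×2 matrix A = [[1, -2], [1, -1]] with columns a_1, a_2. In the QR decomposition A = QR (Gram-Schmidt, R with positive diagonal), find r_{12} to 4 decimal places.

q_1 = a_1/‖a_1‖ = (1, 1)/1.4142 = (0.7071, 0.7071).
r_{12} = q_1·a_2 = -2.1213.

r_{12} = -2.1213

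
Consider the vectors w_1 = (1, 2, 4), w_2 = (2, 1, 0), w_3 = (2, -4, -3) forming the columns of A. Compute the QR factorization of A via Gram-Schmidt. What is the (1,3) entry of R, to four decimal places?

r_{13} = -3.9279

w_1 = (1, 2, 4); ‖w_1‖ = 4.5826, so e_1 = (0.2182, 0.4364, 0.8729).
r_{13} = e_1·w_3 = -3.9279.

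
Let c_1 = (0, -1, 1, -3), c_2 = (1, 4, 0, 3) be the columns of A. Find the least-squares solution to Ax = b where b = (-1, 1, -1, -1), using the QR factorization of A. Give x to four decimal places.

x = (0.2222, 0.1111)

c_1 = (0, -1, 1, -3); ‖c_1‖ = 3.3166, so e_1 = (0.0000, -0.3015, 0.3015, -0.9045).
e_1·c_2 = 0.0000·1 + (-0.3015)·4 + 0.3015·0 + (-0.9045)·3 = -3.9196.
u_2 = c_2 + 3.9196·e_1 = (1.0000, 2.8182, 1.1818, -0.5455).
‖u_2‖ = 3.2613, so e_2 = (0.3066, 0.8641, 0.3624, -0.1672).
Qᵀb = (0.3015, 0.3624).
Back-substitute: x_2 = 0.3624/3.2613 = 0.1111.
x_1 = (0.3015 + 3.9196·0.1111)/3.3166 = 0.2222.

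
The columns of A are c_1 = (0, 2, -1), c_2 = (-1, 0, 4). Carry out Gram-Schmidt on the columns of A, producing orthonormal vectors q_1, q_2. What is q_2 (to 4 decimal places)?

q_2 = (-0.2692, 0.4307, 0.8614)

q_1 = c_1/‖c_1‖ = (0, 2, -1)/2.2361 = (0.0000, 0.8944, -0.4472).
r_{12} = q_1·c_2 = -1.7889.
u_2 = c_2 + 1.7889·q_1 = (-1.0000, 1.6000, 3.2000).
‖u_2‖ = 3.7148, so q_2 = (-0.2692, 0.4307, 0.8614).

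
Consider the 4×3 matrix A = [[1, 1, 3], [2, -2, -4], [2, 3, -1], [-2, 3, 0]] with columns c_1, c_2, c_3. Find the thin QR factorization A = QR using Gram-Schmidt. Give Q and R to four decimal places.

Q = [[0.2774, 0.2606, 0.7054], [0.5547, -0.3257, -0.5496], [0.5547, 0.7329, -0.2023], [-0.5547, 0.5375, -0.3993]], R = [[3.6056, -0.8321, -1.9415], [0.0000, 4.7231, 1.3518], [0.0000, 0.0000, 4.5170]]

c_1 = (1, 2, 2, -2); ‖c_1‖ = 3.6056, so e_1 = (0.2774, 0.5547, 0.5547, -0.5547).
e_1·c_2 = 0.2774·1 + 0.5547·(-2) + 0.5547·3 + (-0.5547)·3 = -0.8321.
u_2 = c_2 + 0.8321·e_1 = (1.2308, -1.5385, 3.4615, 2.5385).
‖u_2‖ = 4.7231, so e_2 = (0.2606, -0.3257, 0.7329, 0.5375).
e_1·c_3 = 0.2774·3 + 0.5547·(-4) + 0.5547·(-1) + (-0.5547)·0 = -1.9415; e_2·c_3 = 0.2606·3 + (-0.3257)·(-4) + 0.7329·(-1) + 0.5375·0 = 1.3518.
u_3 = c_3 + 1.9415·e_1 − 1.3518·e_2 = (3.1862, -2.4828, -0.9138, -1.8034).
‖u_3‖ = 4.5170, so e_3 = (0.7054, -0.5496, -0.2023, -0.3993).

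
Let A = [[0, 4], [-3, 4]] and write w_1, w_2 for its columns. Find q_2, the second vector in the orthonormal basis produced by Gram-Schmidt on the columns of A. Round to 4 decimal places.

q_2 = (1.0000, 0.0000)

q_1 = w_1/‖w_1‖ = (0, -3)/3.0000 = (0.0000, -1.0000).
r_{12} = q_1·w_2 = -4.0000.
u_2 = w_2 + 4.0000·q_1 = (4.0000, 0.0000).
‖u_2‖ = 4.0000, so q_2 = (1.0000, 0.0000).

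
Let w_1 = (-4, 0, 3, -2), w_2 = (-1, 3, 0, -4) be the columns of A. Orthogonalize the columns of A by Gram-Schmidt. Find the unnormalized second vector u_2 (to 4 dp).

u_2 = (0.6552, 3.0000, -1.2414, -3.1724)

w_1 = (-4, 0, 3, -2); ‖w_1‖ = 5.3852, so e_1 = (-0.7428, 0.0000, 0.5571, -0.3714).
e_1·w_2 = (-0.7428)·(-1) + 0.0000·3 + 0.5571·0 + (-0.3714)·(-4) = 2.2283.
u_2 = w_2 − 2.2283·e_1 = (0.6552, 3.0000, -1.2414, -3.1724).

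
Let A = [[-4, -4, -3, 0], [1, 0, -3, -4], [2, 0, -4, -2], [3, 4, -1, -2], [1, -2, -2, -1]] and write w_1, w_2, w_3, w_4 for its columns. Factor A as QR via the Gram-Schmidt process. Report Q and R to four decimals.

w_1 = (-4, 1, 2, 3, 1); ‖w_1‖ = 5.5678, so e_1 = (-0.7184, 0.1796, 0.3592, 0.5388, 0.1796).
e_1·w_2 = (-0.7184)·(-4) + 0.1796·0 + 0.3592·0 + 0.5388·4 + 0.1796·(-2) = 4.6697.
u_2 = w_2 − 4.6697·e_1 = (-0.6452, -0.8387, -1.6774, 1.4839, -2.8387).
‖u_2‖ = 3.7674, so e_2 = (-0.1712, -0.2226, -0.4452, 0.3939, -0.7535).
e_1·w_3 = (-0.7184)·(-3) + 0.1796·(-3) + 0.3592·(-4) + 0.5388·(-1) + 0.1796·(-2) = -0.7184; e_2·w_3 = (-0.1712)·(-3) + (-0.2226)·(-3) + (-0.4452)·(-4) + 0.3939·(-1) + (-0.7535)·(-2) = 4.0757.
u_3 = w_3 + 0.7184·e_1 − 4.0757·e_2 = (-2.8182, -1.9636, -1.9273, -2.2182, 1.2000).
‖u_3‖ = 4.6768, so e_3 = (-0.6026, -0.4199, -0.4121, -0.4743, 0.2566).
e_1·w_4 = (-0.7184)·0 + 0.1796·(-4) + 0.3592·(-2) + 0.5388·(-2) + 0.1796·(-1) = -2.6941; e_2·w_4 = (-0.1712)·0 + (-0.2226)·(-4) + (-0.4452)·(-2) + 0.3939·(-2) + (-0.7535)·(-1) = 1.7467; e_3·w_4 = (-0.6026)·0 + (-0.4199)·(-4) + (-0.4121)·(-2) + (-0.4743)·(-2) + 0.2566·(-1) = 3.1956.
u_4 = w_4 + 2.6941·e_1 − 1.7467·e_2 − 3.1956·e_3 = (0.2893, -1.7855, 1.0623, 0.2793, -0.0200).
‖u_4‖ = 2.1163, so e_4 = (0.1367, -0.8437, 0.5020, 0.1320, -0.0094).

Q = [[-0.7184, -0.1712, -0.6026, 0.1367], [0.1796, -0.2226, -0.4199, -0.8437], [0.3592, -0.4452, -0.4121, 0.5020], [0.5388, 0.3939, -0.4743, 0.1320], [0.1796, -0.7535, 0.2566, -0.0094]], R = [[5.5678, 4.6697, -0.7184, -2.6941], [0.0000, 3.7674, 4.0757, 1.7467], [0.0000, 0.0000, 4.6768, 3.1956], [0.0000, 0.0000, 0.0000, 2.1163]]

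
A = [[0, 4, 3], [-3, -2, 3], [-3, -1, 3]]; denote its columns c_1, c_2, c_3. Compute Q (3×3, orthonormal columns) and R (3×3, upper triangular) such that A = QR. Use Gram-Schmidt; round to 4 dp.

c_1 = (0, -3, -3); ‖c_1‖ = 4.2426, so q_1 = (0.0000, -0.7071, -0.7071).
q_1·c_2 = 0.0000·4 + (-0.7071)·(-2) + (-0.7071)·(-1) = 2.1213.
u_2 = c_2 − 2.1213·q_1 = (4.0000, -0.5000, 0.5000).
‖u_2‖ = 4.0620, so q_2 = (0.9847, -0.1231, 0.1231).
q_1·c_3 = 0.0000·3 + (-0.7071)·3 + (-0.7071)·3 = -4.2426; q_2·c_3 = 0.9847·3 + (-0.1231)·3 + 0.1231·3 = 2.9542.
u_3 = c_3 + 4.2426·q_1 − 2.9542·q_2 = (0.0909, 0.3636, -0.3636).
‖u_3‖ = 0.5222, so q_3 = (0.1741, 0.6963, -0.6963).

Q = [[0.0000, 0.9847, 0.1741], [-0.7071, -0.1231, 0.6963], [-0.7071, 0.1231, -0.6963]], R = [[4.2426, 2.1213, -4.2426], [0.0000, 4.0620, 2.9542], [0.0000, 0.0000, 0.5222]]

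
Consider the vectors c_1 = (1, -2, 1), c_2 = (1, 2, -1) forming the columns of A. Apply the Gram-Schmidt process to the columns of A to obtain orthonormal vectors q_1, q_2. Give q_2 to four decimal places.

q_2 = (0.9129, 0.3651, -0.1826)

c_1 = (1, -2, 1); ‖c_1‖ = 2.4495, so q_1 = (0.4082, -0.8165, 0.4082).
q_1·c_2 = 0.4082·1 + (-0.8165)·2 + 0.4082·(-1) = -1.6330.
u_2 = c_2 + 1.6330·q_1 = (1.6667, 0.6667, -0.3333).
‖u_2‖ = 1.8257, so q_2 = (0.9129, 0.3651, -0.1826).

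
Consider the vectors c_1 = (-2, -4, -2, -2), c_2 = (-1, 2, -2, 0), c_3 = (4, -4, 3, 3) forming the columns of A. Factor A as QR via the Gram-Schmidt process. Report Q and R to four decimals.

Q = [[-0.3780, -0.3840, 0.3965], [-0.7559, 0.5760, -0.3021], [-0.3780, -0.7200, -0.5003], [-0.3780, -0.0480, 0.7080]], R = [[5.2915, -0.3780, -0.7559], [0.0000, 2.9761, -6.1442], [0.0000, 0.0000, 3.4172]]

c_1 = (-2, -4, -2, -2); ‖c_1‖ = 5.2915, so e_1 = (-0.3780, -0.7559, -0.3780, -0.3780).
e_1·c_2 = (-0.3780)·(-1) + (-0.7559)·2 + (-0.3780)·(-2) + (-0.3780)·0 = -0.3780.
u_2 = c_2 + 0.3780·e_1 = (-1.1429, 1.7143, -2.1429, -0.1429).
‖u_2‖ = 2.9761, so e_2 = (-0.3840, 0.5760, -0.7200, -0.0480).
e_1·c_3 = (-0.3780)·4 + (-0.7559)·(-4) + (-0.3780)·3 + (-0.3780)·3 = -0.7559; e_2·c_3 = (-0.3840)·4 + 0.5760·(-4) + (-0.7200)·3 + (-0.0480)·3 = -6.1442.
u_3 = c_3 + 0.7559·e_1 + 6.1442·e_2 = (1.3548, -1.0323, -1.7097, 2.4194).
‖u_3‖ = 3.4172, so e_3 = (0.3965, -0.3021, -0.5003, 0.7080).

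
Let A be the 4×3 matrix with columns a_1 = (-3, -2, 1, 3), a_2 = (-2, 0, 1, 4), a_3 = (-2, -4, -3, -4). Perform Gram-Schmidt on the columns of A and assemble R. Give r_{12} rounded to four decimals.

r_{12} = 3.9618

a_1 = (-3, -2, 1, 3); ‖a_1‖ = 4.7958, so q_1 = (-0.6255, -0.4170, 0.2085, 0.6255).
r_{12} = q_1·a_2 = 3.9618.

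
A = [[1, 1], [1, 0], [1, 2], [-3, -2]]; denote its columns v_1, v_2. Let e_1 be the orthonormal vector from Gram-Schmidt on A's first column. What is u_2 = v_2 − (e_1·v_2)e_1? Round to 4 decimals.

e_1 = v_1/‖v_1‖ = (1, 1, 1, -3)/3.4641 = (0.2887, 0.2887, 0.2887, -0.8660).
r_{12} = e_1·v_2 = 2.5981.
u_2 = v_2 − 2.5981·e_1 = (0.2500, -0.7500, 1.2500, 0.2500).

u_2 = (0.2500, -0.7500, 1.2500, 0.2500)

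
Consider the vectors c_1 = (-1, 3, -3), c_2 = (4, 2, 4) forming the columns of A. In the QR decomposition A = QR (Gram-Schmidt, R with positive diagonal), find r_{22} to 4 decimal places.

r_{22} = 5.5441

e_1 = c_1/‖c_1‖ = (-1, 3, -3)/4.3589 = (-0.2294, 0.6882, -0.6882).
r_{12} = e_1·c_2 = -2.2942.
u_2 = c_2 + 2.2942·e_1 = (3.4737, 3.5789, 2.4211).
r_{22} = ‖u_2‖ = 5.5441.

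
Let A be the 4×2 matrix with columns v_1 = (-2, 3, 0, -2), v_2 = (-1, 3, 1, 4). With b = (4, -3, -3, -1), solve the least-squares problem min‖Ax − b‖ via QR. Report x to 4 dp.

q_1 = v_1/‖v_1‖ = (-2, 3, 0, -2)/4.1231 = (-0.4851, 0.7276, 0.0000, -0.4851).
r_{12} = q_1·v_2 = 0.7276.
u_2 = v_2 − 0.7276·q_1 = (-0.6471, 2.4706, 1.0000, 4.3529).
‖u_2‖ = 5.1450, so q_2 = (-0.1258, 0.4802, 0.1944, 0.8461).
Qᵀb = (-3.6380, -3.3728).
Back-substitute: x_2 = -3.3728/5.1450 = -0.6556.
x_1 = (-3.6380 − 0.7276·(-0.6556))/4.1231 = -0.7667.

x = (-0.7667, -0.6556)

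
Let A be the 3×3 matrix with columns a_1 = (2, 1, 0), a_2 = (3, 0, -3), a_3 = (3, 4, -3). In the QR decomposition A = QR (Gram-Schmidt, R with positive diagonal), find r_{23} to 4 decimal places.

r_{23} = 1.8257

a_1 = (2, 1, 0); ‖a_1‖ = 2.2361, so e_1 = (0.8944, 0.4472, 0.0000).
e_1·a_2 = 0.8944·3 + 0.4472·0 + 0.0000·(-3) = 2.6833.
u_2 = a_2 − 2.6833·e_1 = (0.6000, -1.2000, -3.0000).
‖u_2‖ = 3.2863, so e_2 = (0.1826, -0.3651, -0.9129).
r_{23} = e_2·a_3 = 1.8257.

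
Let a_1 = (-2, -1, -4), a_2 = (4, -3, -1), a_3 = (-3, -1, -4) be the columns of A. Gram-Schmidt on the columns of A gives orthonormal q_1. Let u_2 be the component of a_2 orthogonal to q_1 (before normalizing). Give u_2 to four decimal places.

q_1 = a_1/‖a_1‖ = (-2, -1, -4)/4.5826 = (-0.4364, -0.2182, -0.8729).
r_{12} = q_1·a_2 = -0.2182.
u_2 = a_2 + 0.2182·q_1 = (3.9048, -3.0476, -1.1905).

u_2 = (3.9048, -3.0476, -1.1905)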